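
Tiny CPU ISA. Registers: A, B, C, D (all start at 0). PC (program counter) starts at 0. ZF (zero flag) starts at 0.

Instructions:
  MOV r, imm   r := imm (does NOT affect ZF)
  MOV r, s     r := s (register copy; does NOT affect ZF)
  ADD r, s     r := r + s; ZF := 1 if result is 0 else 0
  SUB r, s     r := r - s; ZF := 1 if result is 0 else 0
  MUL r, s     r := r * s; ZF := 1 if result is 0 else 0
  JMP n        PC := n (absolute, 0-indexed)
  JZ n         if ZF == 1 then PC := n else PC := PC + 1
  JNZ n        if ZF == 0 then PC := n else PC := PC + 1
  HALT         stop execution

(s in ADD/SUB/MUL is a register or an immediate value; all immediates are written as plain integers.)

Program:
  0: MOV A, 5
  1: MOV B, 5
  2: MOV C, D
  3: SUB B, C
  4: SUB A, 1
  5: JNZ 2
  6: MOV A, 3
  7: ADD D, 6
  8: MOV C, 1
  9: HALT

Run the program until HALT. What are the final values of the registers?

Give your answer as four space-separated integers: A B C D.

Step 1: PC=0 exec 'MOV A, 5'. After: A=5 B=0 C=0 D=0 ZF=0 PC=1
Step 2: PC=1 exec 'MOV B, 5'. After: A=5 B=5 C=0 D=0 ZF=0 PC=2
Step 3: PC=2 exec 'MOV C, D'. After: A=5 B=5 C=0 D=0 ZF=0 PC=3
Step 4: PC=3 exec 'SUB B, C'. After: A=5 B=5 C=0 D=0 ZF=0 PC=4
Step 5: PC=4 exec 'SUB A, 1'. After: A=4 B=5 C=0 D=0 ZF=0 PC=5
Step 6: PC=5 exec 'JNZ 2'. After: A=4 B=5 C=0 D=0 ZF=0 PC=2
Step 7: PC=2 exec 'MOV C, D'. After: A=4 B=5 C=0 D=0 ZF=0 PC=3
Step 8: PC=3 exec 'SUB B, C'. After: A=4 B=5 C=0 D=0 ZF=0 PC=4
Step 9: PC=4 exec 'SUB A, 1'. After: A=3 B=5 C=0 D=0 ZF=0 PC=5
Step 10: PC=5 exec 'JNZ 2'. After: A=3 B=5 C=0 D=0 ZF=0 PC=2
Step 11: PC=2 exec 'MOV C, D'. After: A=3 B=5 C=0 D=0 ZF=0 PC=3
Step 12: PC=3 exec 'SUB B, C'. After: A=3 B=5 C=0 D=0 ZF=0 PC=4
Step 13: PC=4 exec 'SUB A, 1'. After: A=2 B=5 C=0 D=0 ZF=0 PC=5
Step 14: PC=5 exec 'JNZ 2'. After: A=2 B=5 C=0 D=0 ZF=0 PC=2
Step 15: PC=2 exec 'MOV C, D'. After: A=2 B=5 C=0 D=0 ZF=0 PC=3
Step 16: PC=3 exec 'SUB B, C'. After: A=2 B=5 C=0 D=0 ZF=0 PC=4
Step 17: PC=4 exec 'SUB A, 1'. After: A=1 B=5 C=0 D=0 ZF=0 PC=5
Step 18: PC=5 exec 'JNZ 2'. After: A=1 B=5 C=0 D=0 ZF=0 PC=2
Step 19: PC=2 exec 'MOV C, D'. After: A=1 B=5 C=0 D=0 ZF=0 PC=3
Step 20: PC=3 exec 'SUB B, C'. After: A=1 B=5 C=0 D=0 ZF=0 PC=4
Step 21: PC=4 exec 'SUB A, 1'. After: A=0 B=5 C=0 D=0 ZF=1 PC=5
Step 22: PC=5 exec 'JNZ 2'. After: A=0 B=5 C=0 D=0 ZF=1 PC=6
Step 23: PC=6 exec 'MOV A, 3'. After: A=3 B=5 C=0 D=0 ZF=1 PC=7
Step 24: PC=7 exec 'ADD D, 6'. After: A=3 B=5 C=0 D=6 ZF=0 PC=8
Step 25: PC=8 exec 'MOV C, 1'. After: A=3 B=5 C=1 D=6 ZF=0 PC=9
Step 26: PC=9 exec 'HALT'. After: A=3 B=5 C=1 D=6 ZF=0 PC=9 HALTED

Answer: 3 5 1 6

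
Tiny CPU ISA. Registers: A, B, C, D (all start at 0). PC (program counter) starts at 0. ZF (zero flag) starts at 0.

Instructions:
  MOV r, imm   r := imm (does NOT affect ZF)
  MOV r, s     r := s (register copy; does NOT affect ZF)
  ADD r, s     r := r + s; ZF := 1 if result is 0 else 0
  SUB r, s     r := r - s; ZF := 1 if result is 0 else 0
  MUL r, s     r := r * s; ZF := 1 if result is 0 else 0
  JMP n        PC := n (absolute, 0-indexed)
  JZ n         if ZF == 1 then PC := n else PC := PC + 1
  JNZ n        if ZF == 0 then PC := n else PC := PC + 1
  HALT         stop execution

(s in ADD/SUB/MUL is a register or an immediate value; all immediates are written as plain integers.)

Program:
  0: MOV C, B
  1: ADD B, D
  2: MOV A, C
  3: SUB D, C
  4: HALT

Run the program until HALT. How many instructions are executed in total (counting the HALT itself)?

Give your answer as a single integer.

Step 1: PC=0 exec 'MOV C, B'. After: A=0 B=0 C=0 D=0 ZF=0 PC=1
Step 2: PC=1 exec 'ADD B, D'. After: A=0 B=0 C=0 D=0 ZF=1 PC=2
Step 3: PC=2 exec 'MOV A, C'. After: A=0 B=0 C=0 D=0 ZF=1 PC=3
Step 4: PC=3 exec 'SUB D, C'. After: A=0 B=0 C=0 D=0 ZF=1 PC=4
Step 5: PC=4 exec 'HALT'. After: A=0 B=0 C=0 D=0 ZF=1 PC=4 HALTED
Total instructions executed: 5

Answer: 5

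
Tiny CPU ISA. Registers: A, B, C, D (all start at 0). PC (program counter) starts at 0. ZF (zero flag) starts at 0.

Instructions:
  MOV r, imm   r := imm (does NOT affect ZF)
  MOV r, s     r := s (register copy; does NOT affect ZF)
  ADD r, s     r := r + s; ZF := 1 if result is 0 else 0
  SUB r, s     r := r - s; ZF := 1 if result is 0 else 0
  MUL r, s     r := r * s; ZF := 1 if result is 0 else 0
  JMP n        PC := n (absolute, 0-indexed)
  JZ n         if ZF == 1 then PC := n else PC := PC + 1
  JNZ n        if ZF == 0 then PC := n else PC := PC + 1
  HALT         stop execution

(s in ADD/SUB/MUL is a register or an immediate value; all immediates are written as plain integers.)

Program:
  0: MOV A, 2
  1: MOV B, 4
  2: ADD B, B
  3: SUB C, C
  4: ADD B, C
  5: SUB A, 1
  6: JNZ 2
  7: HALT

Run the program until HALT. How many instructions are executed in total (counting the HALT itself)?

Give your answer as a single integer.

Answer: 13

Derivation:
Step 1: PC=0 exec 'MOV A, 2'. After: A=2 B=0 C=0 D=0 ZF=0 PC=1
Step 2: PC=1 exec 'MOV B, 4'. After: A=2 B=4 C=0 D=0 ZF=0 PC=2
Step 3: PC=2 exec 'ADD B, B'. After: A=2 B=8 C=0 D=0 ZF=0 PC=3
Step 4: PC=3 exec 'SUB C, C'. After: A=2 B=8 C=0 D=0 ZF=1 PC=4
Step 5: PC=4 exec 'ADD B, C'. After: A=2 B=8 C=0 D=0 ZF=0 PC=5
Step 6: PC=5 exec 'SUB A, 1'. After: A=1 B=8 C=0 D=0 ZF=0 PC=6
Step 7: PC=6 exec 'JNZ 2'. After: A=1 B=8 C=0 D=0 ZF=0 PC=2
Step 8: PC=2 exec 'ADD B, B'. After: A=1 B=16 C=0 D=0 ZF=0 PC=3
Step 9: PC=3 exec 'SUB C, C'. After: A=1 B=16 C=0 D=0 ZF=1 PC=4
Step 10: PC=4 exec 'ADD B, C'. After: A=1 B=16 C=0 D=0 ZF=0 PC=5
Step 11: PC=5 exec 'SUB A, 1'. After: A=0 B=16 C=0 D=0 ZF=1 PC=6
Step 12: PC=6 exec 'JNZ 2'. After: A=0 B=16 C=0 D=0 ZF=1 PC=7
Step 13: PC=7 exec 'HALT'. After: A=0 B=16 C=0 D=0 ZF=1 PC=7 HALTED
Total instructions executed: 13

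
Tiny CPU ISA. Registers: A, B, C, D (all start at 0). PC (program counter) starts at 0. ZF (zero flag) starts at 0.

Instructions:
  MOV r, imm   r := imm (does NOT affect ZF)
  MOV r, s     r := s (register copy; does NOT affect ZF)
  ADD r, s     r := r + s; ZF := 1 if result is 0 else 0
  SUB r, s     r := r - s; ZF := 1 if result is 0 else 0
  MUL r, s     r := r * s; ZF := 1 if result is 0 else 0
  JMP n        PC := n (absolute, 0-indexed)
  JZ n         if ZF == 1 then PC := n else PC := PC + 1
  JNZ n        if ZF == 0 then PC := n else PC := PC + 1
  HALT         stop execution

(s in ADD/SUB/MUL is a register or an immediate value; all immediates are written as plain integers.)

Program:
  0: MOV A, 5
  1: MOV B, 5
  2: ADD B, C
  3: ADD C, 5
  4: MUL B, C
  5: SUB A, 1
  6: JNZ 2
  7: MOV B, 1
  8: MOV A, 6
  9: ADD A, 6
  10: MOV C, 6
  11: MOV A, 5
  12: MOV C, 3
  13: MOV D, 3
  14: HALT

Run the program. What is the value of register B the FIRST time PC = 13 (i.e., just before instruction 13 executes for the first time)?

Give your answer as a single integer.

Step 1: PC=0 exec 'MOV A, 5'. After: A=5 B=0 C=0 D=0 ZF=0 PC=1
Step 2: PC=1 exec 'MOV B, 5'. After: A=5 B=5 C=0 D=0 ZF=0 PC=2
Step 3: PC=2 exec 'ADD B, C'. After: A=5 B=5 C=0 D=0 ZF=0 PC=3
Step 4: PC=3 exec 'ADD C, 5'. After: A=5 B=5 C=5 D=0 ZF=0 PC=4
Step 5: PC=4 exec 'MUL B, C'. After: A=5 B=25 C=5 D=0 ZF=0 PC=5
Step 6: PC=5 exec 'SUB A, 1'. After: A=4 B=25 C=5 D=0 ZF=0 PC=6
Step 7: PC=6 exec 'JNZ 2'. After: A=4 B=25 C=5 D=0 ZF=0 PC=2
Step 8: PC=2 exec 'ADD B, C'. After: A=4 B=30 C=5 D=0 ZF=0 PC=3
Step 9: PC=3 exec 'ADD C, 5'. After: A=4 B=30 C=10 D=0 ZF=0 PC=4
Step 10: PC=4 exec 'MUL B, C'. After: A=4 B=300 C=10 D=0 ZF=0 PC=5
Step 11: PC=5 exec 'SUB A, 1'. After: A=3 B=300 C=10 D=0 ZF=0 PC=6
Step 12: PC=6 exec 'JNZ 2'. After: A=3 B=300 C=10 D=0 ZF=0 PC=2
Step 13: PC=2 exec 'ADD B, C'. After: A=3 B=310 C=10 D=0 ZF=0 PC=3
Step 14: PC=3 exec 'ADD C, 5'. After: A=3 B=310 C=15 D=0 ZF=0 PC=4
Step 15: PC=4 exec 'MUL B, C'. After: A=3 B=4650 C=15 D=0 ZF=0 PC=5
Step 16: PC=5 exec 'SUB A, 1'. After: A=2 B=4650 C=15 D=0 ZF=0 PC=6
Step 17: PC=6 exec 'JNZ 2'. After: A=2 B=4650 C=15 D=0 ZF=0 PC=2
Step 18: PC=2 exec 'ADD B, C'. After: A=2 B=4665 C=15 D=0 ZF=0 PC=3
Step 19: PC=3 exec 'ADD C, 5'. After: A=2 B=4665 C=20 D=0 ZF=0 PC=4
Step 20: PC=4 exec 'MUL B, C'. After: A=2 B=93300 C=20 D=0 ZF=0 PC=5
Step 21: PC=5 exec 'SUB A, 1'. After: A=1 B=93300 C=20 D=0 ZF=0 PC=6
Step 22: PC=6 exec 'JNZ 2'. After: A=1 B=93300 C=20 D=0 ZF=0 PC=2
Step 23: PC=2 exec 'ADD B, C'. After: A=1 B=93320 C=20 D=0 ZF=0 PC=3
Step 24: PC=3 exec 'ADD C, 5'. After: A=1 B=93320 C=25 D=0 ZF=0 PC=4
Step 25: PC=4 exec 'MUL B, C'. After: A=1 B=2333000 C=25 D=0 ZF=0 PC=5
Step 26: PC=5 exec 'SUB A, 1'. After: A=0 B=2333000 C=25 D=0 ZF=1 PC=6
Step 27: PC=6 exec 'JNZ 2'. After: A=0 B=2333000 C=25 D=0 ZF=1 PC=7
Step 28: PC=7 exec 'MOV B, 1'. After: A=0 B=1 C=25 D=0 ZF=1 PC=8
Step 29: PC=8 exec 'MOV A, 6'. After: A=6 B=1 C=25 D=0 ZF=1 PC=9
Step 30: PC=9 exec 'ADD A, 6'. After: A=12 B=1 C=25 D=0 ZF=0 PC=10
Step 31: PC=10 exec 'MOV C, 6'. After: A=12 B=1 C=6 D=0 ZF=0 PC=11
Step 32: PC=11 exec 'MOV A, 5'. After: A=5 B=1 C=6 D=0 ZF=0 PC=12
Step 33: PC=12 exec 'MOV C, 3'. After: A=5 B=1 C=3 D=0 ZF=0 PC=13
First time PC=13: B=1

1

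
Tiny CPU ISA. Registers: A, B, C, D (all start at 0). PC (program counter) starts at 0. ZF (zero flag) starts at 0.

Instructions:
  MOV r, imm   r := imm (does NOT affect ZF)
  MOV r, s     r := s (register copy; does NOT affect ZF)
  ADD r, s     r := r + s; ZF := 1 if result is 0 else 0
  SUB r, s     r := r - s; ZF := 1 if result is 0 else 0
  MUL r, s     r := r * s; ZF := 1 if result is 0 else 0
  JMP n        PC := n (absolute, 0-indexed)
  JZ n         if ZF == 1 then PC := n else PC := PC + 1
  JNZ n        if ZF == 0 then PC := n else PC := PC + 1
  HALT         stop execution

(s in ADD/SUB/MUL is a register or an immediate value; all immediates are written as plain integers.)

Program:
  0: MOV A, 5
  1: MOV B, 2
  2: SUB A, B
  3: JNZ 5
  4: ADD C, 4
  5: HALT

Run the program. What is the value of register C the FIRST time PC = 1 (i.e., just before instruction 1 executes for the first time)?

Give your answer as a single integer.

Step 1: PC=0 exec 'MOV A, 5'. After: A=5 B=0 C=0 D=0 ZF=0 PC=1
First time PC=1: C=0

0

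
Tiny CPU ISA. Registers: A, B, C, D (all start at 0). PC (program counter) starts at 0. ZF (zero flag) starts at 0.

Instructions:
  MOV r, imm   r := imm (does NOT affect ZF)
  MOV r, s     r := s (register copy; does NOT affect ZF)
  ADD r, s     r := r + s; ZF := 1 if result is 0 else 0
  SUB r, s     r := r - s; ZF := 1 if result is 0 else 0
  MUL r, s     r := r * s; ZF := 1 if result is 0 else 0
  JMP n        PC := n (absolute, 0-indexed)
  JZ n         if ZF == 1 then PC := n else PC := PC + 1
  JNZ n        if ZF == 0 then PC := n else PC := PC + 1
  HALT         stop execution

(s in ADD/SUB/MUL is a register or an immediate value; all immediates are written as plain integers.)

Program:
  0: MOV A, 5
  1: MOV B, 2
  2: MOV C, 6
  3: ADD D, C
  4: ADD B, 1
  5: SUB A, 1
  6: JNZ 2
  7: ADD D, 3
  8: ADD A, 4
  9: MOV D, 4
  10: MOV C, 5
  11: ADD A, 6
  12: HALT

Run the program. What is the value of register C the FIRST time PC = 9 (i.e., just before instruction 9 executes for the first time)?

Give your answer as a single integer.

Step 1: PC=0 exec 'MOV A, 5'. After: A=5 B=0 C=0 D=0 ZF=0 PC=1
Step 2: PC=1 exec 'MOV B, 2'. After: A=5 B=2 C=0 D=0 ZF=0 PC=2
Step 3: PC=2 exec 'MOV C, 6'. After: A=5 B=2 C=6 D=0 ZF=0 PC=3
Step 4: PC=3 exec 'ADD D, C'. After: A=5 B=2 C=6 D=6 ZF=0 PC=4
Step 5: PC=4 exec 'ADD B, 1'. After: A=5 B=3 C=6 D=6 ZF=0 PC=5
Step 6: PC=5 exec 'SUB A, 1'. After: A=4 B=3 C=6 D=6 ZF=0 PC=6
Step 7: PC=6 exec 'JNZ 2'. After: A=4 B=3 C=6 D=6 ZF=0 PC=2
Step 8: PC=2 exec 'MOV C, 6'. After: A=4 B=3 C=6 D=6 ZF=0 PC=3
Step 9: PC=3 exec 'ADD D, C'. After: A=4 B=3 C=6 D=12 ZF=0 PC=4
Step 10: PC=4 exec 'ADD B, 1'. After: A=4 B=4 C=6 D=12 ZF=0 PC=5
Step 11: PC=5 exec 'SUB A, 1'. After: A=3 B=4 C=6 D=12 ZF=0 PC=6
Step 12: PC=6 exec 'JNZ 2'. After: A=3 B=4 C=6 D=12 ZF=0 PC=2
Step 13: PC=2 exec 'MOV C, 6'. After: A=3 B=4 C=6 D=12 ZF=0 PC=3
Step 14: PC=3 exec 'ADD D, C'. After: A=3 B=4 C=6 D=18 ZF=0 PC=4
Step 15: PC=4 exec 'ADD B, 1'. After: A=3 B=5 C=6 D=18 ZF=0 PC=5
Step 16: PC=5 exec 'SUB A, 1'. After: A=2 B=5 C=6 D=18 ZF=0 PC=6
Step 17: PC=6 exec 'JNZ 2'. After: A=2 B=5 C=6 D=18 ZF=0 PC=2
Step 18: PC=2 exec 'MOV C, 6'. After: A=2 B=5 C=6 D=18 ZF=0 PC=3
Step 19: PC=3 exec 'ADD D, C'. After: A=2 B=5 C=6 D=24 ZF=0 PC=4
Step 20: PC=4 exec 'ADD B, 1'. After: A=2 B=6 C=6 D=24 ZF=0 PC=5
Step 21: PC=5 exec 'SUB A, 1'. After: A=1 B=6 C=6 D=24 ZF=0 PC=6
Step 22: PC=6 exec 'JNZ 2'. After: A=1 B=6 C=6 D=24 ZF=0 PC=2
Step 23: PC=2 exec 'MOV C, 6'. After: A=1 B=6 C=6 D=24 ZF=0 PC=3
Step 24: PC=3 exec 'ADD D, C'. After: A=1 B=6 C=6 D=30 ZF=0 PC=4
Step 25: PC=4 exec 'ADD B, 1'. After: A=1 B=7 C=6 D=30 ZF=0 PC=5
Step 26: PC=5 exec 'SUB A, 1'. After: A=0 B=7 C=6 D=30 ZF=1 PC=6
Step 27: PC=6 exec 'JNZ 2'. After: A=0 B=7 C=6 D=30 ZF=1 PC=7
Step 28: PC=7 exec 'ADD D, 3'. After: A=0 B=7 C=6 D=33 ZF=0 PC=8
Step 29: PC=8 exec 'ADD A, 4'. After: A=4 B=7 C=6 D=33 ZF=0 PC=9
First time PC=9: C=6

6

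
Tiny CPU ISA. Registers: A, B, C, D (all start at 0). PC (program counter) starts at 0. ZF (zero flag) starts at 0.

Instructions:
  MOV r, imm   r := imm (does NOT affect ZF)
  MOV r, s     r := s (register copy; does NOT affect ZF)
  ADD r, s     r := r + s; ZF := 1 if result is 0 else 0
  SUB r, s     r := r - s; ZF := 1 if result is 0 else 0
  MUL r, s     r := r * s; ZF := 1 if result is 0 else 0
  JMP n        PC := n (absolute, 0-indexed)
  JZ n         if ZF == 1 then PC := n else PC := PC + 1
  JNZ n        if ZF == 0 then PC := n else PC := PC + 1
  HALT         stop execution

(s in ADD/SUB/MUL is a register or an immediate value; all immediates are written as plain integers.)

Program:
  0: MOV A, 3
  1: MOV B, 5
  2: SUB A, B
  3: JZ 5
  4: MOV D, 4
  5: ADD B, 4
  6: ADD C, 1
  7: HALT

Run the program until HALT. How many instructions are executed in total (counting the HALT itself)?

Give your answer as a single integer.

Step 1: PC=0 exec 'MOV A, 3'. After: A=3 B=0 C=0 D=0 ZF=0 PC=1
Step 2: PC=1 exec 'MOV B, 5'. After: A=3 B=5 C=0 D=0 ZF=0 PC=2
Step 3: PC=2 exec 'SUB A, B'. After: A=-2 B=5 C=0 D=0 ZF=0 PC=3
Step 4: PC=3 exec 'JZ 5'. After: A=-2 B=5 C=0 D=0 ZF=0 PC=4
Step 5: PC=4 exec 'MOV D, 4'. After: A=-2 B=5 C=0 D=4 ZF=0 PC=5
Step 6: PC=5 exec 'ADD B, 4'. After: A=-2 B=9 C=0 D=4 ZF=0 PC=6
Step 7: PC=6 exec 'ADD C, 1'. After: A=-2 B=9 C=1 D=4 ZF=0 PC=7
Step 8: PC=7 exec 'HALT'. After: A=-2 B=9 C=1 D=4 ZF=0 PC=7 HALTED
Total instructions executed: 8

Answer: 8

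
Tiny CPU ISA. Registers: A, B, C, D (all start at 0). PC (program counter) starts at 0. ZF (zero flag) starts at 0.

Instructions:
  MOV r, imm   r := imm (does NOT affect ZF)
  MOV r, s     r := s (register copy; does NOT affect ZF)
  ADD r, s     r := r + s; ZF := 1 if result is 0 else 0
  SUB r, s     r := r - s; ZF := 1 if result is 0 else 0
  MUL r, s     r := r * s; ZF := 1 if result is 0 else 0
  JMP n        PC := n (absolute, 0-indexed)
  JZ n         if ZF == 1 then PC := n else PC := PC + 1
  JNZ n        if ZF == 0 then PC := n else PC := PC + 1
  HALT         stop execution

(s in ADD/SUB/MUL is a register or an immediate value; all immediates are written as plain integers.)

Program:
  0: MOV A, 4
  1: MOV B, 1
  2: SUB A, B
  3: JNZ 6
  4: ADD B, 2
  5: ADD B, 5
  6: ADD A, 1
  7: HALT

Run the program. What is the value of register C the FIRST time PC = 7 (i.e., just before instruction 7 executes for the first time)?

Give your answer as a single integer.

Step 1: PC=0 exec 'MOV A, 4'. After: A=4 B=0 C=0 D=0 ZF=0 PC=1
Step 2: PC=1 exec 'MOV B, 1'. After: A=4 B=1 C=0 D=0 ZF=0 PC=2
Step 3: PC=2 exec 'SUB A, B'. After: A=3 B=1 C=0 D=0 ZF=0 PC=3
Step 4: PC=3 exec 'JNZ 6'. After: A=3 B=1 C=0 D=0 ZF=0 PC=6
Step 5: PC=6 exec 'ADD A, 1'. After: A=4 B=1 C=0 D=0 ZF=0 PC=7
First time PC=7: C=0

0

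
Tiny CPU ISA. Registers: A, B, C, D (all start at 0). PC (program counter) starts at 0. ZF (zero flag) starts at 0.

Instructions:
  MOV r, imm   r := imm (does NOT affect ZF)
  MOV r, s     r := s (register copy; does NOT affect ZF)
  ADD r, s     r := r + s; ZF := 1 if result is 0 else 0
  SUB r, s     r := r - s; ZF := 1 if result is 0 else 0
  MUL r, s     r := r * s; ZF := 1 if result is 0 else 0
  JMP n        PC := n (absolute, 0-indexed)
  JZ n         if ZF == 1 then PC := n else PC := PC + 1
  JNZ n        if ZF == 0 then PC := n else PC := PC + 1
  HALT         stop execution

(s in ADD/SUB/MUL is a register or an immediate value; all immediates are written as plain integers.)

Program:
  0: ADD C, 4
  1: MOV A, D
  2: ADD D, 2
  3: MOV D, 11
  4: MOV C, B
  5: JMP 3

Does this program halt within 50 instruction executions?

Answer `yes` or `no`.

Step 1: PC=0 exec 'ADD C, 4'. After: A=0 B=0 C=4 D=0 ZF=0 PC=1
Step 2: PC=1 exec 'MOV A, D'. After: A=0 B=0 C=4 D=0 ZF=0 PC=2
Step 3: PC=2 exec 'ADD D, 2'. After: A=0 B=0 C=4 D=2 ZF=0 PC=3
Step 4: PC=3 exec 'MOV D, 11'. After: A=0 B=0 C=4 D=11 ZF=0 PC=4
Step 5: PC=4 exec 'MOV C, B'. After: A=0 B=0 C=0 D=11 ZF=0 PC=5
Step 6: PC=5 exec 'JMP 3'. After: A=0 B=0 C=0 D=11 ZF=0 PC=3
Step 7: PC=3 exec 'MOV D, 11'. After: A=0 B=0 C=0 D=11 ZF=0 PC=4
Step 8: PC=4 exec 'MOV C, B'. After: A=0 B=0 C=0 D=11 ZF=0 PC=5
State after step 8 equals state after step 5: the program is in a cycle of length 3 and will never halt.

Answer: no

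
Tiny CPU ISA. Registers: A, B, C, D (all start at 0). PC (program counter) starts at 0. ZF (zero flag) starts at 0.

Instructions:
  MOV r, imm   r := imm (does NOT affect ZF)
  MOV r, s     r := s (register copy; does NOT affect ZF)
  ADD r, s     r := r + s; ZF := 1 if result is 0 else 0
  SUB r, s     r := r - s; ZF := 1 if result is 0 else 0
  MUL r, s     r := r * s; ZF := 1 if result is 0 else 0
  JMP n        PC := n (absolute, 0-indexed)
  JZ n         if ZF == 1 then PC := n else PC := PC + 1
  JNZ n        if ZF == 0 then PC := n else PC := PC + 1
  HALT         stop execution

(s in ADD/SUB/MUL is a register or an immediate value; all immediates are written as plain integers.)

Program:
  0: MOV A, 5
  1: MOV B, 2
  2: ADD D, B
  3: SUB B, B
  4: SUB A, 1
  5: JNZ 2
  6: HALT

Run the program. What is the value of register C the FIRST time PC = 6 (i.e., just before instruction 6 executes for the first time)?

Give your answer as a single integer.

Step 1: PC=0 exec 'MOV A, 5'. After: A=5 B=0 C=0 D=0 ZF=0 PC=1
Step 2: PC=1 exec 'MOV B, 2'. After: A=5 B=2 C=0 D=0 ZF=0 PC=2
Step 3: PC=2 exec 'ADD D, B'. After: A=5 B=2 C=0 D=2 ZF=0 PC=3
Step 4: PC=3 exec 'SUB B, B'. After: A=5 B=0 C=0 D=2 ZF=1 PC=4
Step 5: PC=4 exec 'SUB A, 1'. After: A=4 B=0 C=0 D=2 ZF=0 PC=5
Step 6: PC=5 exec 'JNZ 2'. After: A=4 B=0 C=0 D=2 ZF=0 PC=2
Step 7: PC=2 exec 'ADD D, B'. After: A=4 B=0 C=0 D=2 ZF=0 PC=3
Step 8: PC=3 exec 'SUB B, B'. After: A=4 B=0 C=0 D=2 ZF=1 PC=4
Step 9: PC=4 exec 'SUB A, 1'. After: A=3 B=0 C=0 D=2 ZF=0 PC=5
Step 10: PC=5 exec 'JNZ 2'. After: A=3 B=0 C=0 D=2 ZF=0 PC=2
Step 11: PC=2 exec 'ADD D, B'. After: A=3 B=0 C=0 D=2 ZF=0 PC=3
Step 12: PC=3 exec 'SUB B, B'. After: A=3 B=0 C=0 D=2 ZF=1 PC=4
Step 13: PC=4 exec 'SUB A, 1'. After: A=2 B=0 C=0 D=2 ZF=0 PC=5
Step 14: PC=5 exec 'JNZ 2'. After: A=2 B=0 C=0 D=2 ZF=0 PC=2
Step 15: PC=2 exec 'ADD D, B'. After: A=2 B=0 C=0 D=2 ZF=0 PC=3
Step 16: PC=3 exec 'SUB B, B'. After: A=2 B=0 C=0 D=2 ZF=1 PC=4
Step 17: PC=4 exec 'SUB A, 1'. After: A=1 B=0 C=0 D=2 ZF=0 PC=5
Step 18: PC=5 exec 'JNZ 2'. After: A=1 B=0 C=0 D=2 ZF=0 PC=2
Step 19: PC=2 exec 'ADD D, B'. After: A=1 B=0 C=0 D=2 ZF=0 PC=3
Step 20: PC=3 exec 'SUB B, B'. After: A=1 B=0 C=0 D=2 ZF=1 PC=4
Step 21: PC=4 exec 'SUB A, 1'. After: A=0 B=0 C=0 D=2 ZF=1 PC=5
Step 22: PC=5 exec 'JNZ 2'. After: A=0 B=0 C=0 D=2 ZF=1 PC=6
First time PC=6: C=0

0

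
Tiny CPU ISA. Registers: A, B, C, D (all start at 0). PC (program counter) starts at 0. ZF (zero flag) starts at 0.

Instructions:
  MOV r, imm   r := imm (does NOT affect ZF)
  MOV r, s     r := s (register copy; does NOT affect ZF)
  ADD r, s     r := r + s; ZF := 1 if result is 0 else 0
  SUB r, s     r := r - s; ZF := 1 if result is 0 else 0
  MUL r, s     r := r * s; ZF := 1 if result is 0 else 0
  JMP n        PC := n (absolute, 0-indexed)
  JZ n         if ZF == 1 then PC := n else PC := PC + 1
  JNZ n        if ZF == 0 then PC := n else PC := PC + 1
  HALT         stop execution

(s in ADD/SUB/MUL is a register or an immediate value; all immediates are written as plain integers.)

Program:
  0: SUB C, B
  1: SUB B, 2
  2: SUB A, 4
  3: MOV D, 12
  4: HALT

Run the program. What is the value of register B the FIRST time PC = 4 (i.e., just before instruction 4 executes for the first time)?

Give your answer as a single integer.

Step 1: PC=0 exec 'SUB C, B'. After: A=0 B=0 C=0 D=0 ZF=1 PC=1
Step 2: PC=1 exec 'SUB B, 2'. After: A=0 B=-2 C=0 D=0 ZF=0 PC=2
Step 3: PC=2 exec 'SUB A, 4'. After: A=-4 B=-2 C=0 D=0 ZF=0 PC=3
Step 4: PC=3 exec 'MOV D, 12'. After: A=-4 B=-2 C=0 D=12 ZF=0 PC=4
First time PC=4: B=-2

-2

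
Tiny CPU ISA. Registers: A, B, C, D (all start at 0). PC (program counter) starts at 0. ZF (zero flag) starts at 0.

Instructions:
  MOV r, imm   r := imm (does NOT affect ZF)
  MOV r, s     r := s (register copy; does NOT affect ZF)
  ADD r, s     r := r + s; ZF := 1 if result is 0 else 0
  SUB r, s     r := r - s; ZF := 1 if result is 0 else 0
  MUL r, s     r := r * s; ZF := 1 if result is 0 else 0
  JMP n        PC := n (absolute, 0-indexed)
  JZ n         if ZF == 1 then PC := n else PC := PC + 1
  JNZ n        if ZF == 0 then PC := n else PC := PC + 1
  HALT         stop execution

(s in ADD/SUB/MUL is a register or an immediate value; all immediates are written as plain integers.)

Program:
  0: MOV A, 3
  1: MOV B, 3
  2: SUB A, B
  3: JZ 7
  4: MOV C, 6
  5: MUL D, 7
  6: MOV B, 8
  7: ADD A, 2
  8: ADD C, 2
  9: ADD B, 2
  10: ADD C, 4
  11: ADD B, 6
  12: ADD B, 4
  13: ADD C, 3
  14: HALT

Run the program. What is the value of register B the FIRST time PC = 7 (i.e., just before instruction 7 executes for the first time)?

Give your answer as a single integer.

Step 1: PC=0 exec 'MOV A, 3'. After: A=3 B=0 C=0 D=0 ZF=0 PC=1
Step 2: PC=1 exec 'MOV B, 3'. After: A=3 B=3 C=0 D=0 ZF=0 PC=2
Step 3: PC=2 exec 'SUB A, B'. After: A=0 B=3 C=0 D=0 ZF=1 PC=3
Step 4: PC=3 exec 'JZ 7'. After: A=0 B=3 C=0 D=0 ZF=1 PC=7
First time PC=7: B=3

3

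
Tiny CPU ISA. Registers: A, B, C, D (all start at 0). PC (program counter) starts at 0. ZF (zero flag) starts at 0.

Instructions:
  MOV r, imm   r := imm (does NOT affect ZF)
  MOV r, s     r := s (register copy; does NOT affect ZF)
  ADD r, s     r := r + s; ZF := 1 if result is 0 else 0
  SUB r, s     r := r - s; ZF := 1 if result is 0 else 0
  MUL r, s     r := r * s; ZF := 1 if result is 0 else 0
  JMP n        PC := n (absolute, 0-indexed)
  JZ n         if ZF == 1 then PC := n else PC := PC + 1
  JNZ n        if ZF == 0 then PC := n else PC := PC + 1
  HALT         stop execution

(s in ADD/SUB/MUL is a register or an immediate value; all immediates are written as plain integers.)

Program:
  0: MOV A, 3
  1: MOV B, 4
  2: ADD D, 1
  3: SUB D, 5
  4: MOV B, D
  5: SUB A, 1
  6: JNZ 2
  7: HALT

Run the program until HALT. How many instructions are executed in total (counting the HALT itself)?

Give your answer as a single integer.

Answer: 18

Derivation:
Step 1: PC=0 exec 'MOV A, 3'. After: A=3 B=0 C=0 D=0 ZF=0 PC=1
Step 2: PC=1 exec 'MOV B, 4'. After: A=3 B=4 C=0 D=0 ZF=0 PC=2
Step 3: PC=2 exec 'ADD D, 1'. After: A=3 B=4 C=0 D=1 ZF=0 PC=3
Step 4: PC=3 exec 'SUB D, 5'. After: A=3 B=4 C=0 D=-4 ZF=0 PC=4
Step 5: PC=4 exec 'MOV B, D'. After: A=3 B=-4 C=0 D=-4 ZF=0 PC=5
Step 6: PC=5 exec 'SUB A, 1'. After: A=2 B=-4 C=0 D=-4 ZF=0 PC=6
Step 7: PC=6 exec 'JNZ 2'. After: A=2 B=-4 C=0 D=-4 ZF=0 PC=2
Step 8: PC=2 exec 'ADD D, 1'. After: A=2 B=-4 C=0 D=-3 ZF=0 PC=3
Step 9: PC=3 exec 'SUB D, 5'. After: A=2 B=-4 C=0 D=-8 ZF=0 PC=4
Step 10: PC=4 exec 'MOV B, D'. After: A=2 B=-8 C=0 D=-8 ZF=0 PC=5
Step 11: PC=5 exec 'SUB A, 1'. After: A=1 B=-8 C=0 D=-8 ZF=0 PC=6
Step 12: PC=6 exec 'JNZ 2'. After: A=1 B=-8 C=0 D=-8 ZF=0 PC=2
Step 13: PC=2 exec 'ADD D, 1'. After: A=1 B=-8 C=0 D=-7 ZF=0 PC=3
Step 14: PC=3 exec 'SUB D, 5'. After: A=1 B=-8 C=0 D=-12 ZF=0 PC=4
Step 15: PC=4 exec 'MOV B, D'. After: A=1 B=-12 C=0 D=-12 ZF=0 PC=5
Step 16: PC=5 exec 'SUB A, 1'. After: A=0 B=-12 C=0 D=-12 ZF=1 PC=6
Step 17: PC=6 exec 'JNZ 2'. After: A=0 B=-12 C=0 D=-12 ZF=1 PC=7
Step 18: PC=7 exec 'HALT'. After: A=0 B=-12 C=0 D=-12 ZF=1 PC=7 HALTED
Total instructions executed: 18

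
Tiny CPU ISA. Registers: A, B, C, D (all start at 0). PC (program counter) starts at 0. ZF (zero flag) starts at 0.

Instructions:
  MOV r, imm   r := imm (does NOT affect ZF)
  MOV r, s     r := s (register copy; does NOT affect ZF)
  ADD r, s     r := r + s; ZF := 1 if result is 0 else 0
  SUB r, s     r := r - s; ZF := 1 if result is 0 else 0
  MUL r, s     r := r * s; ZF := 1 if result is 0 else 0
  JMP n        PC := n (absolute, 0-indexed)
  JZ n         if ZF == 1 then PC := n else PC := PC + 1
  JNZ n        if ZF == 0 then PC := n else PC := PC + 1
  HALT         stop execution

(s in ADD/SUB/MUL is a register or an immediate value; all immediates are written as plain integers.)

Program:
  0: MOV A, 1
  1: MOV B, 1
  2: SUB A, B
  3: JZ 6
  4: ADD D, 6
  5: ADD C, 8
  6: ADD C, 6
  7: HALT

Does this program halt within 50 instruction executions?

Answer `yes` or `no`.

Answer: yes

Derivation:
Step 1: PC=0 exec 'MOV A, 1'. After: A=1 B=0 C=0 D=0 ZF=0 PC=1
Step 2: PC=1 exec 'MOV B, 1'. After: A=1 B=1 C=0 D=0 ZF=0 PC=2
Step 3: PC=2 exec 'SUB A, B'. After: A=0 B=1 C=0 D=0 ZF=1 PC=3
Step 4: PC=3 exec 'JZ 6'. After: A=0 B=1 C=0 D=0 ZF=1 PC=6
Step 5: PC=6 exec 'ADD C, 6'. After: A=0 B=1 C=6 D=0 ZF=0 PC=7
Step 6: PC=7 exec 'HALT'. After: A=0 B=1 C=6 D=0 ZF=0 PC=7 HALTED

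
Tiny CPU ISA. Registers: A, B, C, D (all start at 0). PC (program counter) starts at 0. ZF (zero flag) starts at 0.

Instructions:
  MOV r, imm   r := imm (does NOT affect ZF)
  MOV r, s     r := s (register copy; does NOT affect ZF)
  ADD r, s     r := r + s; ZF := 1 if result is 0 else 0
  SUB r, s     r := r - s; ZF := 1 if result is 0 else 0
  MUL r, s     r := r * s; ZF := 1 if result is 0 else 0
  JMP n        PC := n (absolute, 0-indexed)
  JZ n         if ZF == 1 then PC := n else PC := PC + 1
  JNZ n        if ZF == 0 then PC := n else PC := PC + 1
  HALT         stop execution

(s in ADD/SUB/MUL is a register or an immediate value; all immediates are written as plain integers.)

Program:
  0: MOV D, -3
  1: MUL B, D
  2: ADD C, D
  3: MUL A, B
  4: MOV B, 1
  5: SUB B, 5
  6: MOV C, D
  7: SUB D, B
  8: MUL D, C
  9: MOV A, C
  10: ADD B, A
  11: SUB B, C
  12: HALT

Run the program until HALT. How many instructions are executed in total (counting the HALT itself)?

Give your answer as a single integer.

Step 1: PC=0 exec 'MOV D, -3'. After: A=0 B=0 C=0 D=-3 ZF=0 PC=1
Step 2: PC=1 exec 'MUL B, D'. After: A=0 B=0 C=0 D=-3 ZF=1 PC=2
Step 3: PC=2 exec 'ADD C, D'. After: A=0 B=0 C=-3 D=-3 ZF=0 PC=3
Step 4: PC=3 exec 'MUL A, B'. After: A=0 B=0 C=-3 D=-3 ZF=1 PC=4
Step 5: PC=4 exec 'MOV B, 1'. After: A=0 B=1 C=-3 D=-3 ZF=1 PC=5
Step 6: PC=5 exec 'SUB B, 5'. After: A=0 B=-4 C=-3 D=-3 ZF=0 PC=6
Step 7: PC=6 exec 'MOV C, D'. After: A=0 B=-4 C=-3 D=-3 ZF=0 PC=7
Step 8: PC=7 exec 'SUB D, B'. After: A=0 B=-4 C=-3 D=1 ZF=0 PC=8
Step 9: PC=8 exec 'MUL D, C'. After: A=0 B=-4 C=-3 D=-3 ZF=0 PC=9
Step 10: PC=9 exec 'MOV A, C'. After: A=-3 B=-4 C=-3 D=-3 ZF=0 PC=10
Step 11: PC=10 exec 'ADD B, A'. After: A=-3 B=-7 C=-3 D=-3 ZF=0 PC=11
Step 12: PC=11 exec 'SUB B, C'. After: A=-3 B=-4 C=-3 D=-3 ZF=0 PC=12
Step 13: PC=12 exec 'HALT'. After: A=-3 B=-4 C=-3 D=-3 ZF=0 PC=12 HALTED
Total instructions executed: 13

Answer: 13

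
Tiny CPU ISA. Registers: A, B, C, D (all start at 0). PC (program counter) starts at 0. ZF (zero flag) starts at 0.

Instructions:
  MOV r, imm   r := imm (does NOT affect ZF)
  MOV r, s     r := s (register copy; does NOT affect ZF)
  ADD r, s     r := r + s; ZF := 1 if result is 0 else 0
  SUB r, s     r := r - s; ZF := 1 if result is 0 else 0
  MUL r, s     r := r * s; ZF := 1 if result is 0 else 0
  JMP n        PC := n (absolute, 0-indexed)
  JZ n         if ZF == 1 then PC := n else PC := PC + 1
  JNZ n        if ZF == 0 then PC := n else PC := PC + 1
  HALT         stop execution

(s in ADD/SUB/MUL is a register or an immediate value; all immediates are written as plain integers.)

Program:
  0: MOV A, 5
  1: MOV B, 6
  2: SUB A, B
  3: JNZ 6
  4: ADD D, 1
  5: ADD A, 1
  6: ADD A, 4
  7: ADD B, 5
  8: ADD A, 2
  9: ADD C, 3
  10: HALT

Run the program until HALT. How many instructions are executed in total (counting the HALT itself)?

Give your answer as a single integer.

Step 1: PC=0 exec 'MOV A, 5'. After: A=5 B=0 C=0 D=0 ZF=0 PC=1
Step 2: PC=1 exec 'MOV B, 6'. After: A=5 B=6 C=0 D=0 ZF=0 PC=2
Step 3: PC=2 exec 'SUB A, B'. After: A=-1 B=6 C=0 D=0 ZF=0 PC=3
Step 4: PC=3 exec 'JNZ 6'. After: A=-1 B=6 C=0 D=0 ZF=0 PC=6
Step 5: PC=6 exec 'ADD A, 4'. After: A=3 B=6 C=0 D=0 ZF=0 PC=7
Step 6: PC=7 exec 'ADD B, 5'. After: A=3 B=11 C=0 D=0 ZF=0 PC=8
Step 7: PC=8 exec 'ADD A, 2'. After: A=5 B=11 C=0 D=0 ZF=0 PC=9
Step 8: PC=9 exec 'ADD C, 3'. After: A=5 B=11 C=3 D=0 ZF=0 PC=10
Step 9: PC=10 exec 'HALT'. After: A=5 B=11 C=3 D=0 ZF=0 PC=10 HALTED
Total instructions executed: 9

Answer: 9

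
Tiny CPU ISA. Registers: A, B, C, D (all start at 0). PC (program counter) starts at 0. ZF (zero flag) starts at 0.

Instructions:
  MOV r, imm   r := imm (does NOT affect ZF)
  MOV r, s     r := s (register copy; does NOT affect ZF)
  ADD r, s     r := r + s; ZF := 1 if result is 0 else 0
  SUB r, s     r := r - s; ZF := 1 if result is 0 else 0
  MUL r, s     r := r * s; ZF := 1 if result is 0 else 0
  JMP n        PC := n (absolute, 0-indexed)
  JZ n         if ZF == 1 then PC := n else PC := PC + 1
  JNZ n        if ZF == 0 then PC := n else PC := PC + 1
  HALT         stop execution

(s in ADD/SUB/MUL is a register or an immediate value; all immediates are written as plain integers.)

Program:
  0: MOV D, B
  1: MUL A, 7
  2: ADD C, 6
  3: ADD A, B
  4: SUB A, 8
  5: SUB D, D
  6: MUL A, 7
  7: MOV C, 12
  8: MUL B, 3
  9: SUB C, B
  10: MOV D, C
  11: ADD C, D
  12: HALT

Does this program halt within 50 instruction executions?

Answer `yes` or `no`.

Answer: yes

Derivation:
Step 1: PC=0 exec 'MOV D, B'. After: A=0 B=0 C=0 D=0 ZF=0 PC=1
Step 2: PC=1 exec 'MUL A, 7'. After: A=0 B=0 C=0 D=0 ZF=1 PC=2
Step 3: PC=2 exec 'ADD C, 6'. After: A=0 B=0 C=6 D=0 ZF=0 PC=3
Step 4: PC=3 exec 'ADD A, B'. After: A=0 B=0 C=6 D=0 ZF=1 PC=4
Step 5: PC=4 exec 'SUB A, 8'. After: A=-8 B=0 C=6 D=0 ZF=0 PC=5
Step 6: PC=5 exec 'SUB D, D'. After: A=-8 B=0 C=6 D=0 ZF=1 PC=6
Step 7: PC=6 exec 'MUL A, 7'. After: A=-56 B=0 C=6 D=0 ZF=0 PC=7
Step 8: PC=7 exec 'MOV C, 12'. After: A=-56 B=0 C=12 D=0 ZF=0 PC=8
Step 9: PC=8 exec 'MUL B, 3'. After: A=-56 B=0 C=12 D=0 ZF=1 PC=9
Step 10: PC=9 exec 'SUB C, B'. After: A=-56 B=0 C=12 D=0 ZF=0 PC=10
Step 11: PC=10 exec 'MOV D, C'. After: A=-56 B=0 C=12 D=12 ZF=0 PC=11
Step 12: PC=11 exec 'ADD C, D'. After: A=-56 B=0 C=24 D=12 ZF=0 PC=12
Step 13: PC=12 exec 'HALT'. After: A=-56 B=0 C=24 D=12 ZF=0 PC=12 HALTED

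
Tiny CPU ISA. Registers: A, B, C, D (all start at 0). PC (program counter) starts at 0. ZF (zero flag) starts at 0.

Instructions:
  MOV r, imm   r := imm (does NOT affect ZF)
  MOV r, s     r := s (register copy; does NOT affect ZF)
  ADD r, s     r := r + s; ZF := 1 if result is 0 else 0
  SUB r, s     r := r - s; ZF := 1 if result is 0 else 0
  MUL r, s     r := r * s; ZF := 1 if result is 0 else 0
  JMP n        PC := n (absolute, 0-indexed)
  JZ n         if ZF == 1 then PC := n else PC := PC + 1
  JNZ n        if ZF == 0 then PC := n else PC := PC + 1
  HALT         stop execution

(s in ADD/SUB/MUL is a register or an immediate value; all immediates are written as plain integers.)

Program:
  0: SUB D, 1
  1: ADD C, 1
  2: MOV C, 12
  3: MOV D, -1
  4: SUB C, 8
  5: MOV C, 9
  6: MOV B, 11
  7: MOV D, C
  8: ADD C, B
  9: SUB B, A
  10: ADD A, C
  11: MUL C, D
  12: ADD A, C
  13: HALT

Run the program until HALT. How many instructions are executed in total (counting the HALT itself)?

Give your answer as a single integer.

Step 1: PC=0 exec 'SUB D, 1'. After: A=0 B=0 C=0 D=-1 ZF=0 PC=1
Step 2: PC=1 exec 'ADD C, 1'. After: A=0 B=0 C=1 D=-1 ZF=0 PC=2
Step 3: PC=2 exec 'MOV C, 12'. After: A=0 B=0 C=12 D=-1 ZF=0 PC=3
Step 4: PC=3 exec 'MOV D, -1'. After: A=0 B=0 C=12 D=-1 ZF=0 PC=4
Step 5: PC=4 exec 'SUB C, 8'. After: A=0 B=0 C=4 D=-1 ZF=0 PC=5
Step 6: PC=5 exec 'MOV C, 9'. After: A=0 B=0 C=9 D=-1 ZF=0 PC=6
Step 7: PC=6 exec 'MOV B, 11'. After: A=0 B=11 C=9 D=-1 ZF=0 PC=7
Step 8: PC=7 exec 'MOV D, C'. After: A=0 B=11 C=9 D=9 ZF=0 PC=8
Step 9: PC=8 exec 'ADD C, B'. After: A=0 B=11 C=20 D=9 ZF=0 PC=9
Step 10: PC=9 exec 'SUB B, A'. After: A=0 B=11 C=20 D=9 ZF=0 PC=10
Step 11: PC=10 exec 'ADD A, C'. After: A=20 B=11 C=20 D=9 ZF=0 PC=11
Step 12: PC=11 exec 'MUL C, D'. After: A=20 B=11 C=180 D=9 ZF=0 PC=12
Step 13: PC=12 exec 'ADD A, C'. After: A=200 B=11 C=180 D=9 ZF=0 PC=13
Step 14: PC=13 exec 'HALT'. After: A=200 B=11 C=180 D=9 ZF=0 PC=13 HALTED
Total instructions executed: 14

Answer: 14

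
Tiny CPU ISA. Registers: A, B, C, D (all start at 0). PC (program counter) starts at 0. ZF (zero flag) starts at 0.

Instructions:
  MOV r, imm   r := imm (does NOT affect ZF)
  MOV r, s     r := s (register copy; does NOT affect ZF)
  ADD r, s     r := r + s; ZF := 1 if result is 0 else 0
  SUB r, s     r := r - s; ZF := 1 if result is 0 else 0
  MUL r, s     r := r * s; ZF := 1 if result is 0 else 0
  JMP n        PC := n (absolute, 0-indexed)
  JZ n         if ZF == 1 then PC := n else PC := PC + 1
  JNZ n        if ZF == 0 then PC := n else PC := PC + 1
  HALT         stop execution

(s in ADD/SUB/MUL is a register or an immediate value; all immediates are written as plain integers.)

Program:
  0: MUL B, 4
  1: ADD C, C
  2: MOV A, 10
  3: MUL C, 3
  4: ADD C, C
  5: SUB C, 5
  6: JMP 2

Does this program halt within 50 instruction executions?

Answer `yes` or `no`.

Step 1: PC=0 exec 'MUL B, 4'. After: A=0 B=0 C=0 D=0 ZF=1 PC=1
Step 2: PC=1 exec 'ADD C, C'. After: A=0 B=0 C=0 D=0 ZF=1 PC=2
Step 3: PC=2 exec 'MOV A, 10'. After: A=10 B=0 C=0 D=0 ZF=1 PC=3
Step 4: PC=3 exec 'MUL C, 3'. After: A=10 B=0 C=0 D=0 ZF=1 PC=4
Step 5: PC=4 exec 'ADD C, C'. After: A=10 B=0 C=0 D=0 ZF=1 PC=5
Step 6: PC=5 exec 'SUB C, 5'. After: A=10 B=0 C=-5 D=0 ZF=0 PC=6
Step 7: PC=6 exec 'JMP 2'. After: A=10 B=0 C=-5 D=0 ZF=0 PC=2
Step 8: PC=2 exec 'MOV A, 10'. After: A=10 B=0 C=-5 D=0 ZF=0 PC=3
Step 9: PC=3 exec 'MUL C, 3'. After: A=10 B=0 C=-15 D=0 ZF=0 PC=4
Step 10: PC=4 exec 'ADD C, C'. After: A=10 B=0 C=-30 D=0 ZF=0 PC=5
Step 11: PC=5 exec 'SUB C, 5'. After: A=10 B=0 C=-35 D=0 ZF=0 PC=6
Step 12: PC=6 exec 'JMP 2'. After: A=10 B=0 C=-35 D=0 ZF=0 PC=2
Step 13: PC=2 exec 'MOV A, 10'. After: A=10 B=0 C=-35 D=0 ZF=0 PC=3
Step 14: PC=3 exec 'MUL C, 3'. After: A=10 B=0 C=-105 D=0 ZF=0 PC=4
Step 15: PC=4 exec 'ADD C, C'. After: A=10 B=0 C=-210 D=0 ZF=0 PC=5
After 50 steps: not halted. PC revisits the same instructions with no path to HALT; will never halt.

Answer: no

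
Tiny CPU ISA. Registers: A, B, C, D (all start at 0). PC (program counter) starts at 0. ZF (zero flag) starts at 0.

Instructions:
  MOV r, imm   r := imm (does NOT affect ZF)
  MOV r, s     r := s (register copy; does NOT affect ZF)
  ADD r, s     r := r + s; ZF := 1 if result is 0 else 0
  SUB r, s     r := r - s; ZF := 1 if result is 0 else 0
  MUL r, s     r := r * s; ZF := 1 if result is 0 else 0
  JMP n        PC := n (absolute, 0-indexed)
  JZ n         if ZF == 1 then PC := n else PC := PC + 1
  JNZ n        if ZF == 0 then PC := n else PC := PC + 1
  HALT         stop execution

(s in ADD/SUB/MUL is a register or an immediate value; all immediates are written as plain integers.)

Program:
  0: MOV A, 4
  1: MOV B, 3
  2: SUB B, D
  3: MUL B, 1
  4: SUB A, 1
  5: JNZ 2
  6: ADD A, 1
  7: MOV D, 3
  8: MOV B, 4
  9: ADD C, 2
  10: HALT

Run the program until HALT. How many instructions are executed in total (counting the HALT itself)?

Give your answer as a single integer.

Answer: 23

Derivation:
Step 1: PC=0 exec 'MOV A, 4'. After: A=4 B=0 C=0 D=0 ZF=0 PC=1
Step 2: PC=1 exec 'MOV B, 3'. After: A=4 B=3 C=0 D=0 ZF=0 PC=2
Step 3: PC=2 exec 'SUB B, D'. After: A=4 B=3 C=0 D=0 ZF=0 PC=3
Step 4: PC=3 exec 'MUL B, 1'. After: A=4 B=3 C=0 D=0 ZF=0 PC=4
Step 5: PC=4 exec 'SUB A, 1'. After: A=3 B=3 C=0 D=0 ZF=0 PC=5
Step 6: PC=5 exec 'JNZ 2'. After: A=3 B=3 C=0 D=0 ZF=0 PC=2
Step 7: PC=2 exec 'SUB B, D'. After: A=3 B=3 C=0 D=0 ZF=0 PC=3
Step 8: PC=3 exec 'MUL B, 1'. After: A=3 B=3 C=0 D=0 ZF=0 PC=4
Step 9: PC=4 exec 'SUB A, 1'. After: A=2 B=3 C=0 D=0 ZF=0 PC=5
Step 10: PC=5 exec 'JNZ 2'. After: A=2 B=3 C=0 D=0 ZF=0 PC=2
Step 11: PC=2 exec 'SUB B, D'. After: A=2 B=3 C=0 D=0 ZF=0 PC=3
Step 12: PC=3 exec 'MUL B, 1'. After: A=2 B=3 C=0 D=0 ZF=0 PC=4
Step 13: PC=4 exec 'SUB A, 1'. After: A=1 B=3 C=0 D=0 ZF=0 PC=5
Step 14: PC=5 exec 'JNZ 2'. After: A=1 B=3 C=0 D=0 ZF=0 PC=2
Step 15: PC=2 exec 'SUB B, D'. After: A=1 B=3 C=0 D=0 ZF=0 PC=3
Step 16: PC=3 exec 'MUL B, 1'. After: A=1 B=3 C=0 D=0 ZF=0 PC=4
Step 17: PC=4 exec 'SUB A, 1'. After: A=0 B=3 C=0 D=0 ZF=1 PC=5
Step 18: PC=5 exec 'JNZ 2'. After: A=0 B=3 C=0 D=0 ZF=1 PC=6
Step 19: PC=6 exec 'ADD A, 1'. After: A=1 B=3 C=0 D=0 ZF=0 PC=7
Step 20: PC=7 exec 'MOV D, 3'. After: A=1 B=3 C=0 D=3 ZF=0 PC=8
Step 21: PC=8 exec 'MOV B, 4'. After: A=1 B=4 C=0 D=3 ZF=0 PC=9
Step 22: PC=9 exec 'ADD C, 2'. After: A=1 B=4 C=2 D=3 ZF=0 PC=10
Step 23: PC=10 exec 'HALT'. After: A=1 B=4 C=2 D=3 ZF=0 PC=10 HALTED
Total instructions executed: 23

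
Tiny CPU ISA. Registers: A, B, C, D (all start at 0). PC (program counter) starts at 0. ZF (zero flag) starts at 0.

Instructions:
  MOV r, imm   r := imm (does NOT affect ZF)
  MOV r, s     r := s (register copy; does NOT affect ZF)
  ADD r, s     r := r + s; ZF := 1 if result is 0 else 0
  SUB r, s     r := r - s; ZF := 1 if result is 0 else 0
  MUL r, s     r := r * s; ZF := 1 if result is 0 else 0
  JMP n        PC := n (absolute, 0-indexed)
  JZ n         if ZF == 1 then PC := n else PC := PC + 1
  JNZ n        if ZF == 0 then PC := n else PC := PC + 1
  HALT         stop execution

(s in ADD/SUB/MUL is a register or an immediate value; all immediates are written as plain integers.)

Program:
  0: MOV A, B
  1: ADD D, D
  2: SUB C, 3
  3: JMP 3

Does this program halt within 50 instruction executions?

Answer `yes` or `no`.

Step 1: PC=0 exec 'MOV A, B'. After: A=0 B=0 C=0 D=0 ZF=0 PC=1
Step 2: PC=1 exec 'ADD D, D'. After: A=0 B=0 C=0 D=0 ZF=1 PC=2
Step 3: PC=2 exec 'SUB C, 3'. After: A=0 B=0 C=-3 D=0 ZF=0 PC=3
Step 4: PC=3 exec 'JMP 3'. After: A=0 B=0 C=-3 D=0 ZF=0 PC=3
State after step 4 equals state after step 3: the program is in a cycle of length 1 and will never halt.

Answer: no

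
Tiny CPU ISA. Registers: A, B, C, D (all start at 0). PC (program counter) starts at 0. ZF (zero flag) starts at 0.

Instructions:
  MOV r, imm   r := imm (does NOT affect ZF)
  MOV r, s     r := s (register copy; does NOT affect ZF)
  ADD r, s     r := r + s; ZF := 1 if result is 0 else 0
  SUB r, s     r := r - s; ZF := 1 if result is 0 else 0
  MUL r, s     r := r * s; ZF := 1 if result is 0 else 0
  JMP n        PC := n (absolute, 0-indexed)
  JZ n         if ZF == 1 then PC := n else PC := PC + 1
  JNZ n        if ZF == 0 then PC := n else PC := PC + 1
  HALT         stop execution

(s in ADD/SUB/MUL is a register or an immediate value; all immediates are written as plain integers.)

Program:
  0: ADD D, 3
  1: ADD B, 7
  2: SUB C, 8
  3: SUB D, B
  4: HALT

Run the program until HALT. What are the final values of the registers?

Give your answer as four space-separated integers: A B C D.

Answer: 0 7 -8 -4

Derivation:
Step 1: PC=0 exec 'ADD D, 3'. After: A=0 B=0 C=0 D=3 ZF=0 PC=1
Step 2: PC=1 exec 'ADD B, 7'. After: A=0 B=7 C=0 D=3 ZF=0 PC=2
Step 3: PC=2 exec 'SUB C, 8'. After: A=0 B=7 C=-8 D=3 ZF=0 PC=3
Step 4: PC=3 exec 'SUB D, B'. After: A=0 B=7 C=-8 D=-4 ZF=0 PC=4
Step 5: PC=4 exec 'HALT'. After: A=0 B=7 C=-8 D=-4 ZF=0 PC=4 HALTED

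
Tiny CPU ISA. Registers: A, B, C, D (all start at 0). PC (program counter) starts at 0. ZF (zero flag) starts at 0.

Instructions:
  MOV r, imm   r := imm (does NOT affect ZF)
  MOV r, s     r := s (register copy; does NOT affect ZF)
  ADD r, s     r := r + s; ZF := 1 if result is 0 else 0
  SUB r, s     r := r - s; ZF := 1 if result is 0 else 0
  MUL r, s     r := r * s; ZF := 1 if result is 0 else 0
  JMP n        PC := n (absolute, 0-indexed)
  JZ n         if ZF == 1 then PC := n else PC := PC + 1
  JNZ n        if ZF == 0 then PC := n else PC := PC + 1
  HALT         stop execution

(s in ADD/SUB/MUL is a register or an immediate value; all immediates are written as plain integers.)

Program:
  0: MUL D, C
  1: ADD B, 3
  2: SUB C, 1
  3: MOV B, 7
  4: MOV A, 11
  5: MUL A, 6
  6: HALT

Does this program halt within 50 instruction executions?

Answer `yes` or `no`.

Answer: yes

Derivation:
Step 1: PC=0 exec 'MUL D, C'. After: A=0 B=0 C=0 D=0 ZF=1 PC=1
Step 2: PC=1 exec 'ADD B, 3'. After: A=0 B=3 C=0 D=0 ZF=0 PC=2
Step 3: PC=2 exec 'SUB C, 1'. After: A=0 B=3 C=-1 D=0 ZF=0 PC=3
Step 4: PC=3 exec 'MOV B, 7'. After: A=0 B=7 C=-1 D=0 ZF=0 PC=4
Step 5: PC=4 exec 'MOV A, 11'. After: A=11 B=7 C=-1 D=0 ZF=0 PC=5
Step 6: PC=5 exec 'MUL A, 6'. After: A=66 B=7 C=-1 D=0 ZF=0 PC=6
Step 7: PC=6 exec 'HALT'. After: A=66 B=7 C=-1 D=0 ZF=0 PC=6 HALTED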